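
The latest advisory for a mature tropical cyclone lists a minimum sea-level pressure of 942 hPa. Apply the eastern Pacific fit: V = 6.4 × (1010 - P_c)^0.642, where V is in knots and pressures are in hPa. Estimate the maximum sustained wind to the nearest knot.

96 kt

ΔP = 1010 − 942 = 68 hPa.
68^0.642 ≈ 15.013.
V ≈ 6.4 × 15.013 ≈ 96.1 kt.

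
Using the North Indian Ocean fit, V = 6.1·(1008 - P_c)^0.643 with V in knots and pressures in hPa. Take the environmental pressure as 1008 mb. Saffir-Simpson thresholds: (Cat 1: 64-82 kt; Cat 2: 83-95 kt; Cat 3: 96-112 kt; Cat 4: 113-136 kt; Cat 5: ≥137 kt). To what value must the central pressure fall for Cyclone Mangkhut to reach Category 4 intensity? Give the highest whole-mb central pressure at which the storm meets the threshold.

Category 4 begins at V = 113 kt.
Required ΔP = (113/6.1)^(1/0.643) = 18.525^1.555 ≈ 93.67 mb.
P_c ≤ 1008 − 93.67 = 914.33, so the highest integer P_c is 914 mb.

914 mb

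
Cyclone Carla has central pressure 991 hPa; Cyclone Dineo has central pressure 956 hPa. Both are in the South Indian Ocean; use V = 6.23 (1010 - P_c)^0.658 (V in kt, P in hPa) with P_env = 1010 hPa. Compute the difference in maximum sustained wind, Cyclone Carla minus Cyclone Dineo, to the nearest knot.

Cyclone Carla: ΔP = 19; V ≈ 6.23 × 19^0.658 ≈ 43.24 kt.
Cyclone Dineo: ΔP = 54; V ≈ 6.23 × 54^0.658 ≈ 85.98 kt.
Difference ≈ 43.24 − 85.98 = -42.74 → -43 kt.

-43 kt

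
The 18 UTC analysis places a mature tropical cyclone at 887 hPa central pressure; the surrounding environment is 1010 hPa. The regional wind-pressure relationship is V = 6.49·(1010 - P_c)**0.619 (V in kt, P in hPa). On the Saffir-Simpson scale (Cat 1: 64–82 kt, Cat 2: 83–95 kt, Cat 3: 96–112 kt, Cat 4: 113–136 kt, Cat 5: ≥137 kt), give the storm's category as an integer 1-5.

4

ΔP = 1010 − 887 = 123 hPa.
V ≈ 6.49 × 123^0.619 = 6.49 × 19.66 ≈ 128 kt.
128 kt falls in the Category 4 band.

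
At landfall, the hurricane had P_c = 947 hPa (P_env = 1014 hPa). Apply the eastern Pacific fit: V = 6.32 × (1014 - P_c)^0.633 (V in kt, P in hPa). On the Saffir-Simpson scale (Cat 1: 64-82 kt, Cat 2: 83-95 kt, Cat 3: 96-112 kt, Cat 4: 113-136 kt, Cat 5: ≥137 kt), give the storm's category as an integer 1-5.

ΔP = 1014 − 947 = 67 hPa.
V ≈ 6.32 × 67^0.633 = 6.32 × 14.32 ≈ 90 kt.
90 kt falls in the Category 2 band.

2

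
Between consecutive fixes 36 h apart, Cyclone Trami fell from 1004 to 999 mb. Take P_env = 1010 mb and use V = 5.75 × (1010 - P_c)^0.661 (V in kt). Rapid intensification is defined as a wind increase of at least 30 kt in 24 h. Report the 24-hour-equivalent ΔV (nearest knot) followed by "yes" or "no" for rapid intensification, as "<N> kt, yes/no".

6 kt, no

V₁: ΔP = 6, V ≈ 5.75 × 6^0.661 ≈ 18.79 kt.
V₂: ΔP = 11, V ≈ 5.75 × 11^0.661 ≈ 28.06 kt.
ΔV over 36 h = 9.27 kt → 24 h equivalent = 9.27 × 24/36 ≈ 6.18 kt.
6 kt < 30 kt ⇒ not rapid intensification.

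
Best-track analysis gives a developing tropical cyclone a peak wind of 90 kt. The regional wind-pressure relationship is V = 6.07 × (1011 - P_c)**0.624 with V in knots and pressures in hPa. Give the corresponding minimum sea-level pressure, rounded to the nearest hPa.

ΔP = (V / 6.07)^(1/0.624) = (90/6.07)^1.603.
90/6.07 = 14.827; 14.827^1.603 ≈ 75.28 hPa.
P_c = 1011 − 75.28 = 935.72 ≈ 936 hPa.

936 hPa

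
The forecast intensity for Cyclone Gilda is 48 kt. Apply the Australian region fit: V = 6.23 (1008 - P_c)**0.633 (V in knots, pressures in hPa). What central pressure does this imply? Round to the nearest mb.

ΔP = (V / 6.23)^(1/0.633) = (48/6.23)^1.580.
48/6.23 = 7.705; 7.705^1.580 ≈ 25.17 mb.
P_c = 1008 − 25.17 = 982.83 ≈ 983 mb.

983 mb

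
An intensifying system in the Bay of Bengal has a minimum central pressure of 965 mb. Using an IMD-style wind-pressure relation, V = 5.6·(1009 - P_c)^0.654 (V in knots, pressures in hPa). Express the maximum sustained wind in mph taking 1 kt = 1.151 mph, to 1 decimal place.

76.6 mph

ΔP = 1009 − 965 = 44 mb.
V ≈ 5.6 × 44^0.654 = 5.6 × 11.880 ≈ 66.528 kt.
66.528 × 1.151 ≈ 76.57 mph → 76.6 mph.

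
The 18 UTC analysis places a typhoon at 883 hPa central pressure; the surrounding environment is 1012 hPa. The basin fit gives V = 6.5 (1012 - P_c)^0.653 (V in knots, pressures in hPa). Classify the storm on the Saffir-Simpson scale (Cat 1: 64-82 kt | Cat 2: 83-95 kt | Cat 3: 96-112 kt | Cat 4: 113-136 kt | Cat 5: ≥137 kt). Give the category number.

ΔP = 1012 − 883 = 129 hPa.
V ≈ 6.5 × 129^0.653 = 6.5 × 23.89 ≈ 155 kt.
155 kt falls in the Category 5 band.

5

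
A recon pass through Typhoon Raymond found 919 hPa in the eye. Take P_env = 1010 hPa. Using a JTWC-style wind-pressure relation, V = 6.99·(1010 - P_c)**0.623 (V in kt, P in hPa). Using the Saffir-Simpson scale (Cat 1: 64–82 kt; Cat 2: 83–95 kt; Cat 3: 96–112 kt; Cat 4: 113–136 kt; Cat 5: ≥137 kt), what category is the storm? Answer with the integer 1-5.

4

ΔP = 1010 − 919 = 91 hPa.
V ≈ 6.99 × 91^0.623 = 6.99 × 16.61 ≈ 116 kt.
116 kt falls in the Category 4 band.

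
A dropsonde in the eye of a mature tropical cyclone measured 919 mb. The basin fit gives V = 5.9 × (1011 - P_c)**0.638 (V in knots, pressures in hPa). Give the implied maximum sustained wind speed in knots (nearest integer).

ΔP = 1011 − 919 = 92 mb.
92^0.638 ≈ 17.902.
V ≈ 5.9 × 17.902 ≈ 105.6 kt.

106 kt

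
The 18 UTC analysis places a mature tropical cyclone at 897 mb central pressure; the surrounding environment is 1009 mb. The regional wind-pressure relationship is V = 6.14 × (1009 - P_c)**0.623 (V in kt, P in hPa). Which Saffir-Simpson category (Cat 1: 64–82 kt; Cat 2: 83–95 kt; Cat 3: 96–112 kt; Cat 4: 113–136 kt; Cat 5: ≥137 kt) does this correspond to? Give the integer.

4

ΔP = 1009 − 897 = 112 mb.
V ≈ 6.14 × 112^0.623 = 6.14 × 18.91 ≈ 116 kt.
116 kt falls in the Category 4 band.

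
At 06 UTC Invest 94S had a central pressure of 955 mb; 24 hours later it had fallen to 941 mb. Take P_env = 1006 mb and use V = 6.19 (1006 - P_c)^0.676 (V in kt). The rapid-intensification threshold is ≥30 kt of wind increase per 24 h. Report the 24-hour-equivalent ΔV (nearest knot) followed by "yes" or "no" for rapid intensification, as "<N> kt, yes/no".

V₁: ΔP = 51, V ≈ 6.19 × 51^0.676 ≈ 88.31 kt.
V₂: ΔP = 65, V ≈ 6.19 × 65^0.676 ≈ 104.04 kt.
ΔV over 24 h = 15.73 kt → 24 h equivalent = 15.73 × 24/24 ≈ 15.73 kt.
16 kt < 30 kt ⇒ not rapid intensification.

16 kt, no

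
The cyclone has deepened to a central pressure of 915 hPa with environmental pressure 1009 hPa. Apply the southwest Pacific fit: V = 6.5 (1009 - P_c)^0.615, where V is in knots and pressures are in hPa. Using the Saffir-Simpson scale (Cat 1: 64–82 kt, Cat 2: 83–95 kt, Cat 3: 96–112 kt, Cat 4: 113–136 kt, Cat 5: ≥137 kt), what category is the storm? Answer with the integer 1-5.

3

ΔP = 1009 − 915 = 94 hPa.
V ≈ 6.5 × 94^0.615 = 6.5 × 16.35 ≈ 106 kt.
106 kt falls in the Category 3 band.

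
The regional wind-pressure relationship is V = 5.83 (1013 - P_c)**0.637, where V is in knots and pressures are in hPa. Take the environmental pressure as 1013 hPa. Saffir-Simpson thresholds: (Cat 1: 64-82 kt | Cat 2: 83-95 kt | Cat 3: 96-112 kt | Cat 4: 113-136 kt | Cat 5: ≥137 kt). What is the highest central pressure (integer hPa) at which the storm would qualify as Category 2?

Category 2 begins at V = 83 kt.
Required ΔP = (83/5.83)^(1/0.637) = 14.237^1.570 ≈ 64.67 hPa.
P_c ≤ 1013 − 64.67 = 948.33, so the highest integer P_c is 948 hPa.

948 hPa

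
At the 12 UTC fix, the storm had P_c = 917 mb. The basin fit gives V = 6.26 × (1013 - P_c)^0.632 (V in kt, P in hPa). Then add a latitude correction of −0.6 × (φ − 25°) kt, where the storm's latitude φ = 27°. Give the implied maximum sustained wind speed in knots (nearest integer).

ΔP = 1013 − 917 = 96 mb.
96^0.632 ≈ 17.898.
V ≈ 6.26 × 17.898 ≈ 112.0 kt.
Latitude correction: −0.6 × (27 − 25) = -1.2 kt.
Corrected V ≈ 110.8 kt → 111 kt.

111 kt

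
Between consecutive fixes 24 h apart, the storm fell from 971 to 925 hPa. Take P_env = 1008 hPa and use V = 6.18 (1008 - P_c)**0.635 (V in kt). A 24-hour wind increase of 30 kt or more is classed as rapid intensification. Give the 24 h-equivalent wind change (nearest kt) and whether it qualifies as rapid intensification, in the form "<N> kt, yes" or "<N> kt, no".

V₁: ΔP = 37, V ≈ 6.18 × 37^0.635 ≈ 61.21 kt.
V₂: ΔP = 83, V ≈ 6.18 × 83^0.635 ≈ 102.24 kt.
ΔV over 24 h = 41.03 kt → 24 h equivalent = 41.03 × 24/24 ≈ 41.03 kt.
41 kt ≥ 30 kt ⇒ rapid intensification.

41 kt, yes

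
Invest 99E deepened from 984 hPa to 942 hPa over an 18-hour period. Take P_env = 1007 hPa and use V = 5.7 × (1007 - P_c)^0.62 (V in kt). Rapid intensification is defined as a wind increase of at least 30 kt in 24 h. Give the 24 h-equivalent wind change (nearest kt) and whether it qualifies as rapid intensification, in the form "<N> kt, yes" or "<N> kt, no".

48 kt, yes

V₁: ΔP = 23, V ≈ 5.7 × 23^0.62 ≈ 39.82 kt.
V₂: ΔP = 65, V ≈ 5.7 × 65^0.62 ≈ 75.84 kt.
ΔV over 18 h = 36.02 kt → 24 h equivalent = 36.02 × 24/18 ≈ 48.03 kt.
48 kt ≥ 30 kt ⇒ rapid intensification.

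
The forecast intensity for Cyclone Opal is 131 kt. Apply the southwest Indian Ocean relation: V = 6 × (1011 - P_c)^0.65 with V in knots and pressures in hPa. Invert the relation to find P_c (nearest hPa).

896 hPa

ΔP = (V / 6)^(1/0.65) = (131/6)^1.538.
131/6 = 21.833; 21.833^1.538 ≈ 114.86 hPa.
P_c = 1011 − 114.86 = 896.14 ≈ 896 hPa.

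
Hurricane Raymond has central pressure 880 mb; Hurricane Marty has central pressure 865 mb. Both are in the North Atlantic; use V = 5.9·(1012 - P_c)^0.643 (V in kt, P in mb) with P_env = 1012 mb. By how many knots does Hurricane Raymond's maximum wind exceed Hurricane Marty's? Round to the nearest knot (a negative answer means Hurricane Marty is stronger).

Hurricane Raymond: ΔP = 132; V ≈ 5.9 × 132^0.643 ≈ 136.26 kt.
Hurricane Marty: ΔP = 147; V ≈ 5.9 × 147^0.643 ≈ 146.03 kt.
Difference ≈ 136.26 − 146.03 = -9.77 → -10 kt.

-10 kt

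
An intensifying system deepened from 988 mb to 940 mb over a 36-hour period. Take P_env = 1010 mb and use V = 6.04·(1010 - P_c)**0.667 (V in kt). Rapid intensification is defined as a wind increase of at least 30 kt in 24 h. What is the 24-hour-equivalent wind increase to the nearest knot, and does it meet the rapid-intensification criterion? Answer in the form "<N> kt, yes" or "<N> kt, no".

V₁: ΔP = 22, V ≈ 6.04 × 22^0.667 ≈ 47.47 kt.
V₂: ΔP = 70, V ≈ 6.04 × 70^0.667 ≈ 102.73 kt.
ΔV over 36 h = 55.26 kt → 24 h equivalent = 55.26 × 24/36 ≈ 36.84 kt.
37 kt ≥ 30 kt ⇒ rapid intensification.

37 kt, yes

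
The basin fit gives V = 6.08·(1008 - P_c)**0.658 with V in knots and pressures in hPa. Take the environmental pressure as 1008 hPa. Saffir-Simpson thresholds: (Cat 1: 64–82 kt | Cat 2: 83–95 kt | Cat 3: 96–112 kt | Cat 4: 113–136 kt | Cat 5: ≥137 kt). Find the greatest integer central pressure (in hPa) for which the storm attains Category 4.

Category 4 begins at V = 113 kt.
Required ΔP = (113/6.08)^(1/0.658) = 18.586^1.520 ≈ 84.89 hPa.
P_c ≤ 1008 − 84.89 = 923.11, so the highest integer P_c is 923 hPa.

923 hPa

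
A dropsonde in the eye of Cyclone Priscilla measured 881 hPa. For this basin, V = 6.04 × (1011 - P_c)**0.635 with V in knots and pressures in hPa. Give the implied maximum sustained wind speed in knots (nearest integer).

133 kt

ΔP = 1011 − 881 = 130 hPa.
130^0.635 ≈ 21.997.
V ≈ 6.04 × 21.997 ≈ 132.9 kt.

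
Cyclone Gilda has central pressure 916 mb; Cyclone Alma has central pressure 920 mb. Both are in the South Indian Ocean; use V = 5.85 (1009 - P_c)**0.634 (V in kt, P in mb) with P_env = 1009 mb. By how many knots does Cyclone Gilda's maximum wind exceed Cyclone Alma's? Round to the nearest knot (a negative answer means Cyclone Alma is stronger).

3 kt

Cyclone Gilda: ΔP = 93; V ≈ 5.85 × 93^0.634 ≈ 103.56 kt.
Cyclone Alma: ΔP = 89; V ≈ 5.85 × 89^0.634 ≈ 100.71 kt.
Difference ≈ 103.56 − 100.71 = 2.85 → 3 kt.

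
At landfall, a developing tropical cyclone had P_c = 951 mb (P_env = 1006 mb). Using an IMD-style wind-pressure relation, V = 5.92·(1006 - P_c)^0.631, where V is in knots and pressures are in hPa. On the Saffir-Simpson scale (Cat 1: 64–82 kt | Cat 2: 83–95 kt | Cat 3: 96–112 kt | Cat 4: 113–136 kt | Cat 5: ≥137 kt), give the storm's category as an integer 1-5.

ΔP = 1006 − 951 = 55 mb.
V ≈ 5.92 × 55^0.631 = 5.92 × 12.54 ≈ 74 kt.
74 kt falls in the Category 1 band.

1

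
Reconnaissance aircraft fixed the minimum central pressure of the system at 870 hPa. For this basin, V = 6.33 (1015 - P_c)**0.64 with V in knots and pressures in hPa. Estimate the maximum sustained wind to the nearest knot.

153 kt

ΔP = 1015 − 870 = 145 hPa.
145^0.64 ≈ 24.170.
V ≈ 6.33 × 24.170 ≈ 153.0 kt.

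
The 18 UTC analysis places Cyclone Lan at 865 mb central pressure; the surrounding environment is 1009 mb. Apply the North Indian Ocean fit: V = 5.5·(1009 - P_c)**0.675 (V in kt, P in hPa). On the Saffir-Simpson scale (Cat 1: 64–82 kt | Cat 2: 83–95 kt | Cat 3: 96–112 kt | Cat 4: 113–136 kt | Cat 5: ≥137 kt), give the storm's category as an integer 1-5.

5

ΔP = 1009 − 865 = 144 mb.
V ≈ 5.5 × 144^0.675 = 5.5 × 28.63 ≈ 157 kt.
157 kt falls in the Category 5 band.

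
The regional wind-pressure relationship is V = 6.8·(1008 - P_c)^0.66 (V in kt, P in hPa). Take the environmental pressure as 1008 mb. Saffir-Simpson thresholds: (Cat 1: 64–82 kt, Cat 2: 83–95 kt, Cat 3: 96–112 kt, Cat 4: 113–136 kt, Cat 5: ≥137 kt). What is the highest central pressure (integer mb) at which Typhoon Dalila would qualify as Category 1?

978 mb

Category 1 begins at V = 64 kt.
Required ΔP = (64/6.8)^(1/0.66) = 9.412^1.515 ≈ 29.87 mb.
P_c ≤ 1008 − 29.87 = 978.13, so the highest integer P_c is 978 mb.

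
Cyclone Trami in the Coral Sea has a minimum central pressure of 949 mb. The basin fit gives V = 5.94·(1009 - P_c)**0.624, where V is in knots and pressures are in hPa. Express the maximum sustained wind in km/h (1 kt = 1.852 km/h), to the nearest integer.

ΔP = 1009 − 949 = 60 mb.
V ≈ 5.94 × 60^0.624 = 5.94 × 12.870 ≈ 76.446 kt.
76.446 × 1.852 ≈ 141.58 km/h → 142 km/h.

142 km/h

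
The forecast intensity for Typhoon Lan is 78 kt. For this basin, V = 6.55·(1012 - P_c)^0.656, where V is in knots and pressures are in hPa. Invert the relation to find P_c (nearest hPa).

968 hPa

ΔP = (V / 6.55)^(1/0.656) = (78/6.55)^1.524.
78/6.55 = 11.908; 11.908^1.524 ≈ 43.65 hPa.
P_c = 1012 − 43.65 = 968.35 ≈ 968 hPa.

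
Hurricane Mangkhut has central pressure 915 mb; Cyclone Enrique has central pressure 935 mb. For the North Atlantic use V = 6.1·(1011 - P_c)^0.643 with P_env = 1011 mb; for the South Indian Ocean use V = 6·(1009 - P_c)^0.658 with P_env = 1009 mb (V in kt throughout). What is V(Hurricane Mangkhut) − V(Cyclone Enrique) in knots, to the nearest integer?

Hurricane Mangkhut: ΔP = 96; V ≈ 6.1 × 96^0.643 ≈ 114.80 kt.
Cyclone Enrique: ΔP = 74; V ≈ 6 × 74^0.658 ≈ 101.88 kt.
Difference ≈ 114.80 − 101.88 = 12.92 → 13 kt.

13 kt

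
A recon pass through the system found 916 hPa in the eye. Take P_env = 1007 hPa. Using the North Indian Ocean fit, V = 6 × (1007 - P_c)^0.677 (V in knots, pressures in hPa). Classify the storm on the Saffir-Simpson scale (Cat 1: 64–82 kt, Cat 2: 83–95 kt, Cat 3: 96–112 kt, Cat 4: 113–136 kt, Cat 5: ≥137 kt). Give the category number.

4

ΔP = 1007 − 916 = 91 hPa.
V ≈ 6 × 91^0.677 = 6 × 21.20 ≈ 127 kt.
127 kt falls in the Category 4 band.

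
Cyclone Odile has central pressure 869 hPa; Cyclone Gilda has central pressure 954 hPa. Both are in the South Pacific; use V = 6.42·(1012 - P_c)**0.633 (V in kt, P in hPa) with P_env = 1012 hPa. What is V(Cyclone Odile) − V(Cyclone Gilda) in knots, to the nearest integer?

Cyclone Odile: ΔP = 143; V ≈ 6.42 × 143^0.633 ≈ 148.55 kt.
Cyclone Gilda: ΔP = 58; V ≈ 6.42 × 58^0.633 ≈ 83.90 kt.
Difference ≈ 148.55 − 83.90 = 64.65 → 65 kt.

65 kt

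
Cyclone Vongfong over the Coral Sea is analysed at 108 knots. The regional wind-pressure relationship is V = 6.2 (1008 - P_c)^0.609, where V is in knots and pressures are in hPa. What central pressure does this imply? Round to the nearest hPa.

ΔP = (V / 6.2)^(1/0.609) = (108/6.2)^1.642.
108/6.2 = 17.419; 17.419^1.642 ≈ 109.10 hPa.
P_c = 1008 − 109.10 = 898.90 ≈ 899 hPa.

899 hPa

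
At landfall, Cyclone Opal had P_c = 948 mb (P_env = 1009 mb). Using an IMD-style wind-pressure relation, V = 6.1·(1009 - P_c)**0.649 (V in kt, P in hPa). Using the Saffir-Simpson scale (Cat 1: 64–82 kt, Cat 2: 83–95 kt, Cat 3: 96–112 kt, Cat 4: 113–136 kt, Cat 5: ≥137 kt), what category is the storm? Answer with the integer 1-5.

ΔP = 1009 − 948 = 61 mb.
V ≈ 6.1 × 61^0.649 = 6.1 × 14.41 ≈ 88 kt.
88 kt falls in the Category 2 band.

2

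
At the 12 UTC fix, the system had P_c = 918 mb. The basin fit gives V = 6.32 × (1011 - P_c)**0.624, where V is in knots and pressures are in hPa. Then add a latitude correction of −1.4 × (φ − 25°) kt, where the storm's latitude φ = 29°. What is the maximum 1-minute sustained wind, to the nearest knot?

ΔP = 1011 − 918 = 93 mb.
93^0.624 ≈ 16.917.
V ≈ 6.32 × 16.917 ≈ 106.9 kt.
Latitude correction: −1.4 × (29 − 25) = -5.6 kt.
Corrected V ≈ 101.3 kt → 101 kt.

101 kt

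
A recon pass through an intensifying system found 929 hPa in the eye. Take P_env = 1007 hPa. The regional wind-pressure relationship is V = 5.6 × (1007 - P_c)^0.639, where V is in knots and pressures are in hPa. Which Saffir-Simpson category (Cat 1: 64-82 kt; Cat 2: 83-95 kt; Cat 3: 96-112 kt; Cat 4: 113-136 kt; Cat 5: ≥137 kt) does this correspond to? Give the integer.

2

ΔP = 1007 − 929 = 78 hPa.
V ≈ 5.6 × 78^0.639 = 5.6 × 16.18 ≈ 91 kt.
91 kt falls in the Category 2 band.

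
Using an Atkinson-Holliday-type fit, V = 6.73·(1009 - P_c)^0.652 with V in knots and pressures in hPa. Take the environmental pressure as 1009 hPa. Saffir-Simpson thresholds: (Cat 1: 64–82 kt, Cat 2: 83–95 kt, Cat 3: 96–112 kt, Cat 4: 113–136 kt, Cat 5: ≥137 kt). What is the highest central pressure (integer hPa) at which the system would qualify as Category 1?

977 hPa

Category 1 begins at V = 64 kt.
Required ΔP = (64/6.73)^(1/0.652) = 9.510^1.534 ≈ 31.64 hPa.
P_c ≤ 1009 − 31.64 = 977.36, so the highest integer P_c is 977 hPa.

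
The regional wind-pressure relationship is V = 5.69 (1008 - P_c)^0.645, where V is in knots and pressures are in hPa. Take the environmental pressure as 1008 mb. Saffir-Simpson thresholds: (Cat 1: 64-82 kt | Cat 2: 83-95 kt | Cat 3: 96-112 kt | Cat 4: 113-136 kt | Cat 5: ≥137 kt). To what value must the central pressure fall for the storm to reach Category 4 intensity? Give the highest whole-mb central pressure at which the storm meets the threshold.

Category 4 begins at V = 113 kt.
Required ΔP = (113/5.69)^(1/0.645) = 19.859^1.550 ≈ 102.88 mb.
P_c ≤ 1008 − 102.88 = 905.12, so the highest integer P_c is 905 mb.

905 mb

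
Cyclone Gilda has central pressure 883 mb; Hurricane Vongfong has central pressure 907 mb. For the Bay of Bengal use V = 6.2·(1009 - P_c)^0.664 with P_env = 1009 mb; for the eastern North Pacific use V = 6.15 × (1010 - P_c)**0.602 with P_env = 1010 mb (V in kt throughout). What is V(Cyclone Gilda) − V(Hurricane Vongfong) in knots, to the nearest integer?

54 kt

Cyclone Gilda: ΔP = 126; V ≈ 6.2 × 126^0.664 ≈ 153.83 kt.
Hurricane Vongfong: ΔP = 103; V ≈ 6.15 × 103^0.602 ≈ 100.14 kt.
Difference ≈ 153.83 − 100.14 = 53.69 → 54 kt.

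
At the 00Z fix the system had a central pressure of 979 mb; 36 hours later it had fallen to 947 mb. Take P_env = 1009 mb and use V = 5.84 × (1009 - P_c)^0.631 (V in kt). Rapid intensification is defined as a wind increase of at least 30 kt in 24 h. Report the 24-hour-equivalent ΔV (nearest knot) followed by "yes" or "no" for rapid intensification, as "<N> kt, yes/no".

V₁: ΔP = 30, V ≈ 5.84 × 30^0.631 ≈ 49.94 kt.
V₂: ΔP = 62, V ≈ 5.84 × 62^0.631 ≈ 78.96 kt.
ΔV over 36 h = 29.02 kt → 24 h equivalent = 29.02 × 24/36 ≈ 19.35 kt.
19 kt < 30 kt ⇒ not rapid intensification.

19 kt, no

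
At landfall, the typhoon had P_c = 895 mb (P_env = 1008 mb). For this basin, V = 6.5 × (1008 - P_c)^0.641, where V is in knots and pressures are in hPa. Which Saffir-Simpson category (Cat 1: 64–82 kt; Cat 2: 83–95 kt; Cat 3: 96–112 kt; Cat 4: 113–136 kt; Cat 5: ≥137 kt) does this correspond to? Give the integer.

ΔP = 1008 − 895 = 113 mb.
V ≈ 6.5 × 113^0.641 = 6.5 × 20.70 ≈ 135 kt.
135 kt falls in the Category 4 band.

4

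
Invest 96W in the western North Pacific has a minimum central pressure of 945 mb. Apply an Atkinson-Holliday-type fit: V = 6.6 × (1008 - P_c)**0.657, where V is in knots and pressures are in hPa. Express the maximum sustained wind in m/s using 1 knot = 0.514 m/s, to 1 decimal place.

ΔP = 1008 − 945 = 63 mb.
V ≈ 6.6 × 63^0.657 = 6.6 × 15.211 ≈ 100.395 kt.
100.395 × 0.514 ≈ 51.60 m/s → 51.6 m/s.

51.6 m/s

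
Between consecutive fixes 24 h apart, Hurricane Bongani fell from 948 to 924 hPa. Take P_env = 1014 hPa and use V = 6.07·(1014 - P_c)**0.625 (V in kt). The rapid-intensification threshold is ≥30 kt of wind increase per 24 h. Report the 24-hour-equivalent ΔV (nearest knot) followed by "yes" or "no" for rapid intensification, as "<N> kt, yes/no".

18 kt, no

V₁: ΔP = 66, V ≈ 6.07 × 66^0.625 ≈ 83.25 kt.
V₂: ΔP = 90, V ≈ 6.07 × 90^0.625 ≈ 101.06 kt.
ΔV over 24 h = 17.81 kt → 24 h equivalent = 17.81 × 24/24 ≈ 17.81 kt.
18 kt < 30 kt ⇒ not rapid intensification.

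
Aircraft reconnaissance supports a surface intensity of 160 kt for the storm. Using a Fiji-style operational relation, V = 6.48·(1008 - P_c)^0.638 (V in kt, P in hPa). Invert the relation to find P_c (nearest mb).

856 mb

ΔP = (V / 6.48)^(1/0.638) = (160/6.48)^1.567.
160/6.48 = 24.691; 24.691^1.567 ≈ 152.29 mb.
P_c = 1008 − 152.29 = 855.71 ≈ 856 mb.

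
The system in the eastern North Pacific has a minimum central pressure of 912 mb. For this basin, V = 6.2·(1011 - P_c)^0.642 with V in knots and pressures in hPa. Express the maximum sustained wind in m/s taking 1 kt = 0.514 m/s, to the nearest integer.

61 m/s

ΔP = 1011 − 912 = 99 mb.
V ≈ 6.2 × 99^0.642 = 6.2 × 19.107 ≈ 118.465 kt.
118.465 × 0.514 ≈ 60.89 m/s → 61 m/s.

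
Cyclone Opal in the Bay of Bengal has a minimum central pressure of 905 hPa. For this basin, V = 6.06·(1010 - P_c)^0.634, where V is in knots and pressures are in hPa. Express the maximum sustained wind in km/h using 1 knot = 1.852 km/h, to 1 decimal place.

214.6 km/h

ΔP = 1010 − 905 = 105 hPa.
V ≈ 6.06 × 105^0.634 = 6.06 × 19.118 ≈ 115.853 kt.
115.853 × 1.852 ≈ 214.56 km/h → 214.6 km/h.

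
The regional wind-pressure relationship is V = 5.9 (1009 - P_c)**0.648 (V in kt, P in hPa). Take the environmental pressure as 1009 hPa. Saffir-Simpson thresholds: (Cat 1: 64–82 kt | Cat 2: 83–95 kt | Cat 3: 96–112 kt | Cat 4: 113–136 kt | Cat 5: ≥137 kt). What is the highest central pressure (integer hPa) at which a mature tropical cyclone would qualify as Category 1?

969 hPa

Category 1 begins at V = 64 kt.
Required ΔP = (64/5.9)^(1/0.648) = 10.847^1.543 ≈ 39.60 hPa.
P_c ≤ 1009 − 39.60 = 969.40, so the highest integer P_c is 969 hPa.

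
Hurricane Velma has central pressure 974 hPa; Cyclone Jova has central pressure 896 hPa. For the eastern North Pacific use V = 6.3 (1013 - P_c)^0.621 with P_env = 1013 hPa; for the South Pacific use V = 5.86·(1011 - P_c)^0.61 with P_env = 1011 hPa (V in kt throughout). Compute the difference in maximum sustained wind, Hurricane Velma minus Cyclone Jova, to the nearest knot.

-45 kt

Hurricane Velma: ΔP = 39; V ≈ 6.3 × 39^0.621 ≈ 61.29 kt.
Cyclone Jova: ΔP = 115; V ≈ 5.86 × 115^0.61 ≈ 105.91 kt.
Difference ≈ 61.29 − 105.91 = -44.62 → -45 kt.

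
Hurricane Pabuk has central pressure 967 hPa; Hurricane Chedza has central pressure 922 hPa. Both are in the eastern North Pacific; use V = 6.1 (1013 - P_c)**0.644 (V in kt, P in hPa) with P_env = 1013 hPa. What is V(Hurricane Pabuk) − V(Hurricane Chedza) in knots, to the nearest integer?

-40 kt

Hurricane Pabuk: ΔP = 46; V ≈ 6.1 × 46^0.644 ≈ 71.80 kt.
Hurricane Chedza: ΔP = 91; V ≈ 6.1 × 91^0.644 ≈ 111.42 kt.
Difference ≈ 71.80 − 111.42 = -39.62 → -40 kt.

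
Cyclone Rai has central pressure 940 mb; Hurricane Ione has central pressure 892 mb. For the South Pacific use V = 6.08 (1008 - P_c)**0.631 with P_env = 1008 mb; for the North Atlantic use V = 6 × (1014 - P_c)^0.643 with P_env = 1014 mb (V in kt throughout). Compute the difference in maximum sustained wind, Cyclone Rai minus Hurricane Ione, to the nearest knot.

-45 kt

Cyclone Rai: ΔP = 68; V ≈ 6.08 × 68^0.631 ≈ 87.14 kt.
Hurricane Ione: ΔP = 122; V ≈ 6 × 122^0.643 ≈ 131.73 kt.
Difference ≈ 87.14 − 131.73 = -44.59 → -45 kt.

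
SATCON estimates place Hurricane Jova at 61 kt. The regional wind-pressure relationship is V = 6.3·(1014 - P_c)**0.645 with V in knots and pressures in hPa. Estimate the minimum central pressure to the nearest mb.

980 mb

ΔP = (V / 6.3)^(1/0.645) = (61/6.3)^1.550.
61/6.3 = 9.683; 9.683^1.550 ≈ 33.78 mb.
P_c = 1014 − 33.78 = 980.22 ≈ 980 mb.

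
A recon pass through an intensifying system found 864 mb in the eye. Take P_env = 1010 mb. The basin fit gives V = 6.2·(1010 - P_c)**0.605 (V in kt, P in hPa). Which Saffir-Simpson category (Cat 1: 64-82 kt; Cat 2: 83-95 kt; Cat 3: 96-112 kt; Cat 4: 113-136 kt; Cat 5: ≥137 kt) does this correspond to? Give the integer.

ΔP = 1010 − 864 = 146 mb.
V ≈ 6.2 × 146^0.605 = 6.2 × 20.39 ≈ 126 kt.
126 kt falls in the Category 4 band.

4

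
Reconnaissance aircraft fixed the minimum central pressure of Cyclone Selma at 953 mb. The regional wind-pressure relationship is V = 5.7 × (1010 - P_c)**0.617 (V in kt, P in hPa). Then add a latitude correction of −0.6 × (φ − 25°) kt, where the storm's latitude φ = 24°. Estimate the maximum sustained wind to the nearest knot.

ΔP = 1010 − 953 = 57 mb.
57^0.617 ≈ 12.116.
V ≈ 5.7 × 12.116 ≈ 69.1 kt.
Latitude correction: −0.6 × (24 − 25) = 0.6 kt.
Corrected V ≈ 69.7 kt → 70 kt.

70 kt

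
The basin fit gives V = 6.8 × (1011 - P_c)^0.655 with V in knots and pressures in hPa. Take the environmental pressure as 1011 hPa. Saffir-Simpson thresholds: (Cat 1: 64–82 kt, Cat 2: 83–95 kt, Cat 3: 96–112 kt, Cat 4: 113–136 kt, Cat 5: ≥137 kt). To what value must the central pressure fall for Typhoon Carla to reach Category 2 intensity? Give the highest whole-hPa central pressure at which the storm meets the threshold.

Category 2 begins at V = 83 kt.
Required ΔP = (83/6.8)^(1/0.655) = 12.206^1.527 ≈ 45.59 hPa.
P_c ≤ 1011 − 45.59 = 965.41, so the highest integer P_c is 965 hPa.

965 hPa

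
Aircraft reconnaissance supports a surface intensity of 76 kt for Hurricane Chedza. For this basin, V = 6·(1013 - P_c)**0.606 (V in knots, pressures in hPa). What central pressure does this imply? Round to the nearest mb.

947 mb

ΔP = (V / 6)^(1/0.606) = (76/6)^1.650.
76/6 = 12.667; 12.667^1.650 ≈ 66.00 mb.
P_c = 1013 − 66.00 = 947.00 ≈ 947 mb.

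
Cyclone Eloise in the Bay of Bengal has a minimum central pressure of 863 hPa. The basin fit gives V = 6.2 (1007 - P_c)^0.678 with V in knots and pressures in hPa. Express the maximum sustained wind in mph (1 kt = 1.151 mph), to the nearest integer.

ΔP = 1007 − 863 = 144 hPa.
V ≈ 6.2 × 144^0.678 = 6.2 × 29.065 ≈ 180.203 kt.
180.203 × 1.151 ≈ 207.41 mph → 207 mph.

207 mph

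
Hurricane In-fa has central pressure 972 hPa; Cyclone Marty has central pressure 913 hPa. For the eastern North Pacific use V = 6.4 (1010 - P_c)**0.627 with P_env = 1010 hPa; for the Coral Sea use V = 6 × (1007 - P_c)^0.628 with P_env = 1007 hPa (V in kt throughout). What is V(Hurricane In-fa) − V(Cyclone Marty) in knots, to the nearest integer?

Hurricane In-fa: ΔP = 38; V ≈ 6.4 × 38^0.627 ≈ 62.62 kt.
Cyclone Marty: ΔP = 94; V ≈ 6 × 94^0.628 ≈ 104.06 kt.
Difference ≈ 62.62 − 104.06 = -41.44 → -41 kt.

-41 kt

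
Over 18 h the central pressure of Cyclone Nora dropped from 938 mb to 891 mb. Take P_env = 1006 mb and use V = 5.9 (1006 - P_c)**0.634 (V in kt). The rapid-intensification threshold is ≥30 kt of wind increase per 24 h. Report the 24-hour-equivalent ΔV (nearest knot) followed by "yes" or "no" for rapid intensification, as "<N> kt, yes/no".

V₁: ΔP = 68, V ≈ 5.9 × 68^0.634 ≈ 85.64 kt.
V₂: ΔP = 115, V ≈ 5.9 × 115^0.634 ≈ 119.49 kt.
ΔV over 18 h = 33.85 kt → 24 h equivalent = 33.85 × 24/18 ≈ 45.13 kt.
45 kt ≥ 30 kt ⇒ rapid intensification.

45 kt, yes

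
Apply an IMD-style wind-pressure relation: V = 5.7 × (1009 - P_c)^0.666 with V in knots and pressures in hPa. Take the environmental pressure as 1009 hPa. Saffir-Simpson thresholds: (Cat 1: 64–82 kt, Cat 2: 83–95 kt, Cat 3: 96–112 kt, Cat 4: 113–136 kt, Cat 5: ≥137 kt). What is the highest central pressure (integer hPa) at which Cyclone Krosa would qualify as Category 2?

953 hPa

Category 2 begins at V = 83 kt.
Required ΔP = (83/5.7)^(1/0.666) = 14.561^1.502 ≈ 55.79 hPa.
P_c ≤ 1009 − 55.79 = 953.21, so the highest integer P_c is 953 hPa.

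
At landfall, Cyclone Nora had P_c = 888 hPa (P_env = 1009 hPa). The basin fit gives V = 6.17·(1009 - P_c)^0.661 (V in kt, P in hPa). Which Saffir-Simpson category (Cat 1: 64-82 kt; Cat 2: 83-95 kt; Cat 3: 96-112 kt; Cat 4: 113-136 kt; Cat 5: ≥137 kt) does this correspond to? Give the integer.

ΔP = 1009 − 888 = 121 hPa.
V ≈ 6.17 × 121^0.661 = 6.17 × 23.81 ≈ 147 kt.
147 kt falls in the Category 5 band.

5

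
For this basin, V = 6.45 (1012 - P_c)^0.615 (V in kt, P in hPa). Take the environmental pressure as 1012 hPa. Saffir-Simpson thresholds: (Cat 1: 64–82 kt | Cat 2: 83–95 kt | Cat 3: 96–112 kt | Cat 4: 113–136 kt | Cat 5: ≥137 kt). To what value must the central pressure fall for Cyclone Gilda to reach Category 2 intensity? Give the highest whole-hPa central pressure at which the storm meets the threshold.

948 hPa

Category 2 begins at V = 83 kt.
Required ΔP = (83/6.45)^(1/0.615) = 12.868^1.626 ≈ 63.69 hPa.
P_c ≤ 1012 − 63.69 = 948.31, so the highest integer P_c is 948 hPa.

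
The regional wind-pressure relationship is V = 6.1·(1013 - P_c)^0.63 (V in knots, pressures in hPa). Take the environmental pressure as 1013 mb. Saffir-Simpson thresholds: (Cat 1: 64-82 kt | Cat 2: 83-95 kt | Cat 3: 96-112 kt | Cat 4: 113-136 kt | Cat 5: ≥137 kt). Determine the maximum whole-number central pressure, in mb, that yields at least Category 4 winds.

910 mb

Category 4 begins at V = 113 kt.
Required ΔP = (113/6.1)^(1/0.63) = 18.525^1.587 ≈ 102.87 mb.
P_c ≤ 1013 − 102.87 = 910.13, so the highest integer P_c is 910 mb.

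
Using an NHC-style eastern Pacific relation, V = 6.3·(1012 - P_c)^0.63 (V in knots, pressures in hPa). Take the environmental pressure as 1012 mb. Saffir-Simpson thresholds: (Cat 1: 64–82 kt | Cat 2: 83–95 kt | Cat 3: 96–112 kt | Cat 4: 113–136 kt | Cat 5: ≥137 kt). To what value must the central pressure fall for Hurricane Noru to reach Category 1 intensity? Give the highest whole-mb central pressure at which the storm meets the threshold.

Category 1 begins at V = 64 kt.
Required ΔP = (64/6.3)^(1/0.63) = 10.159^1.587 ≈ 39.64 mb.
P_c ≤ 1012 − 39.64 = 972.36, so the highest integer P_c is 972 mb.

972 mb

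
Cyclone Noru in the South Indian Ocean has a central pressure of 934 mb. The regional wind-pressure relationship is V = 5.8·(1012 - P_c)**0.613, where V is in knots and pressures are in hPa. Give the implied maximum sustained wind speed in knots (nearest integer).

ΔP = 1012 − 934 = 78 mb.
78^0.613 ≈ 14.450.
V ≈ 5.8 × 14.450 ≈ 83.8 kt.

84 kt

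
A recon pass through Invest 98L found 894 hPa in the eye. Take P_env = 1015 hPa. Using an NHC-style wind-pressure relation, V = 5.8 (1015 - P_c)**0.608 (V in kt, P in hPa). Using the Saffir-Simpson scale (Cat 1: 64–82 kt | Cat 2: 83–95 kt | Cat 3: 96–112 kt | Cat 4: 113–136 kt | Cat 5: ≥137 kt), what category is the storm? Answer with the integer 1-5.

3

ΔP = 1015 − 894 = 121 hPa.
V ≈ 5.8 × 121^0.608 = 5.8 × 18.46 ≈ 107 kt.
107 kt falls in the Category 3 band.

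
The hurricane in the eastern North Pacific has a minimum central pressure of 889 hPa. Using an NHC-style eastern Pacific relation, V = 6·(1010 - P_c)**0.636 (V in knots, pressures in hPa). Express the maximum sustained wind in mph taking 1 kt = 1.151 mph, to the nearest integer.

146 mph

ΔP = 1010 − 889 = 121 hPa.
V ≈ 6 × 121^0.636 = 6 × 21.118 ≈ 126.708 kt.
126.708 × 1.151 ≈ 145.84 mph → 146 mph.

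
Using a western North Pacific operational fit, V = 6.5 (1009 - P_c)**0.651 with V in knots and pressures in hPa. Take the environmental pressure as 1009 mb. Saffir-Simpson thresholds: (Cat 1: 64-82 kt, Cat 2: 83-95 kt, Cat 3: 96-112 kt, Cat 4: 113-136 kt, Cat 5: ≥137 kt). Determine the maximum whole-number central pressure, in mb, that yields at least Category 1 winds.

Category 1 begins at V = 64 kt.
Required ΔP = (64/6.5)^(1/0.651) = 9.846^1.536 ≈ 33.55 mb.
P_c ≤ 1009 − 33.55 = 975.45, so the highest integer P_c is 975 mb.

975 mb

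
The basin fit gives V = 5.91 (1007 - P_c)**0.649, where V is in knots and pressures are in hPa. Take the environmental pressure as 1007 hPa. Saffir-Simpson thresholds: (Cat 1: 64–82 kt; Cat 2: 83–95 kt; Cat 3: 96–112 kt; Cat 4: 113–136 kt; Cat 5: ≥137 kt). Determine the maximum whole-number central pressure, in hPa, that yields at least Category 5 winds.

Category 5 begins at V = 137 kt.
Required ΔP = (137/5.91)^(1/0.649) = 23.181^1.541 ≈ 126.89 hPa.
P_c ≤ 1007 − 126.89 = 880.11, so the highest integer P_c is 880 hPa.

880 hPa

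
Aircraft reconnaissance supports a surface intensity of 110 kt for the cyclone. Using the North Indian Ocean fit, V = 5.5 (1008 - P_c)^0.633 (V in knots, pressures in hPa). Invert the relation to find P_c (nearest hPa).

894 hPa

ΔP = (V / 5.5)^(1/0.633) = (110/5.5)^1.580.
110/5.5 = 20.000; 20.000^1.580 ≈ 113.59 hPa.
P_c = 1008 − 113.59 = 894.41 ≈ 894 hPa.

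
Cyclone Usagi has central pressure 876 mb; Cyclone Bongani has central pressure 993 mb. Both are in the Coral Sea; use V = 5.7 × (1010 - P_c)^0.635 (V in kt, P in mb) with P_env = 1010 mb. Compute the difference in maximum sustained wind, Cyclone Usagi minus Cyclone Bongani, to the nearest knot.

93 kt

Cyclone Usagi: ΔP = 134; V ≈ 5.7 × 134^0.635 ≈ 127.82 kt.
Cyclone Bongani: ΔP = 17; V ≈ 5.7 × 17^0.635 ≈ 34.45 kt.
Difference ≈ 127.82 − 34.45 = 93.37 → 93 kt.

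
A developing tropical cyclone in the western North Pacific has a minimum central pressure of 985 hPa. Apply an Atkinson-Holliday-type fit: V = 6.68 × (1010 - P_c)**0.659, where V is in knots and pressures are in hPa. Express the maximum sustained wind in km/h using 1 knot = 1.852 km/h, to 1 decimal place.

ΔP = 1010 − 985 = 25 hPa.
V ≈ 6.68 × 25^0.659 = 6.68 × 8.341 ≈ 55.721 kt.
55.721 × 1.852 ≈ 103.20 km/h → 103.2 km/h.

103.2 km/h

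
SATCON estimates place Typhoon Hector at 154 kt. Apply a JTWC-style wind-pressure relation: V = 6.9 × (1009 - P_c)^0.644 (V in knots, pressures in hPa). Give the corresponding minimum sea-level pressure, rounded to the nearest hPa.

ΔP = (V / 6.9)^(1/0.644) = (154/6.9)^1.553.
154/6.9 = 22.319; 22.319^1.553 ≈ 124.23 hPa.
P_c = 1009 − 124.23 = 884.77 ≈ 885 hPa.

885 hPa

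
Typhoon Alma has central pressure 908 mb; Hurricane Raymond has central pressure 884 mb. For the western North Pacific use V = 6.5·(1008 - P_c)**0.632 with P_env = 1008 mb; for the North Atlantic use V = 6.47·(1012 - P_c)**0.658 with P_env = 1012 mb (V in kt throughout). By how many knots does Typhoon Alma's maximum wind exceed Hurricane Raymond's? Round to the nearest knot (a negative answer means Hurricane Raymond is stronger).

Typhoon Alma: ΔP = 100; V ≈ 6.5 × 100^0.632 ≈ 119.37 kt.
Hurricane Raymond: ΔP = 128; V ≈ 6.47 × 128^0.658 ≈ 157.56 kt.
Difference ≈ 119.37 − 157.56 = -38.19 → -38 kt.

-38 kt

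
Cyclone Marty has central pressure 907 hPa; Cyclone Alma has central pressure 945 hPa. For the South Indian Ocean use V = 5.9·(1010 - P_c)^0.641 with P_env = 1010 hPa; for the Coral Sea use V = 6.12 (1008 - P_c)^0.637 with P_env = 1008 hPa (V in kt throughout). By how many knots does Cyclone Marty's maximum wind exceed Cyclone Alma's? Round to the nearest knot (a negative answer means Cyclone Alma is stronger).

Cyclone Marty: ΔP = 103; V ≈ 5.9 × 103^0.641 ≈ 115.10 kt.
Cyclone Alma: ΔP = 63; V ≈ 6.12 × 63^0.637 ≈ 85.69 kt.
Difference ≈ 115.10 − 85.69 = 29.41 → 29 kt.

29 kt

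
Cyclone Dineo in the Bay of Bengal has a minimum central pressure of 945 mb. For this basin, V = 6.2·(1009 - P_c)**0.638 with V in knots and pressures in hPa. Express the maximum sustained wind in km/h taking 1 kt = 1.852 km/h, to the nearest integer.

163 km/h

ΔP = 1009 − 945 = 64 mb.
V ≈ 6.2 × 64^0.638 = 6.2 × 14.202 ≈ 88.051 kt.
88.051 × 1.852 ≈ 163.07 km/h → 163 km/h.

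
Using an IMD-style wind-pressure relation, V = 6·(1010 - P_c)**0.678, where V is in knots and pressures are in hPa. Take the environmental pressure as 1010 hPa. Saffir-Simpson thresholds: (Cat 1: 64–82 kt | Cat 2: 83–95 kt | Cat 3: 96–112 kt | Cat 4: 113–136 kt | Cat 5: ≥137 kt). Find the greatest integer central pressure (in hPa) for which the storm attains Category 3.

950 hPa

Category 3 begins at V = 96 kt.
Required ΔP = (96/6)^(1/0.678) = 16.000^1.475 ≈ 59.70 hPa.
P_c ≤ 1010 − 59.70 = 950.30, so the highest integer P_c is 950 hPa.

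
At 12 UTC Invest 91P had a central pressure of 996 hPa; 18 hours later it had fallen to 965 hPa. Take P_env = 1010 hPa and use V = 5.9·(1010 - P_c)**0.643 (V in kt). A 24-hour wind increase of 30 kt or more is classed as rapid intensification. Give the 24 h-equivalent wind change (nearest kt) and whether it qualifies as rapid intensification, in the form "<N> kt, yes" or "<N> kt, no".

48 kt, yes

V₁: ΔP = 14, V ≈ 5.9 × 14^0.643 ≈ 32.20 kt.
V₂: ΔP = 45, V ≈ 5.9 × 45^0.643 ≈ 68.21 kt.
ΔV over 18 h = 36.01 kt → 24 h equivalent = 36.01 × 24/18 ≈ 48.01 kt.
48 kt ≥ 30 kt ⇒ rapid intensification.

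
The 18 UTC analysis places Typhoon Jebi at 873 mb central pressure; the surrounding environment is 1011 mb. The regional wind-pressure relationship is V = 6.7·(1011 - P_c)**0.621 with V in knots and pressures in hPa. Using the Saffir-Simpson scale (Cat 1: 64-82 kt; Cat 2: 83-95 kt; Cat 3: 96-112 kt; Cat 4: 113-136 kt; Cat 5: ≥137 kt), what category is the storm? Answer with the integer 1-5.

ΔP = 1011 − 873 = 138 mb.
V ≈ 6.7 × 138^0.621 = 6.7 × 21.32 ≈ 143 kt.
143 kt falls in the Category 5 band.

5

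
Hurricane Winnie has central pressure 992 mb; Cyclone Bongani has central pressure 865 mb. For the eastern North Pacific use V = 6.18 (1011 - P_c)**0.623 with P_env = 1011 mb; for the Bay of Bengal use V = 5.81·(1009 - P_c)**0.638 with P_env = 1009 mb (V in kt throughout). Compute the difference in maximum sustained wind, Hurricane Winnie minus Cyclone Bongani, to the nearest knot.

Hurricane Winnie: ΔP = 19; V ≈ 6.18 × 19^0.623 ≈ 38.69 kt.
Cyclone Bongani: ΔP = 144; V ≈ 5.81 × 144^0.638 ≈ 138.42 kt.
Difference ≈ 38.69 − 138.42 = -99.73 → -100 kt.

-100 kt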